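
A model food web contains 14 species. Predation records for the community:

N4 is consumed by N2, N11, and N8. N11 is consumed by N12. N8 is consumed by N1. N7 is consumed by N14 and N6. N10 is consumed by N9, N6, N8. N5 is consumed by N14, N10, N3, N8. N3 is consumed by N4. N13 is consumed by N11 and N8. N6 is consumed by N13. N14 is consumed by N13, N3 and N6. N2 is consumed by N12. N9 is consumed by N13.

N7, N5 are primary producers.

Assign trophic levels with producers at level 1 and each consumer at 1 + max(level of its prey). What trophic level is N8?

Trophic level 5

N7 is a producer → level 1.
N14 eats N7 (level 1); other prey at levels: N5 1 → level 2.
N3 eats N14 (level 2); other prey at levels: N5 1 → level 3.
N4 eats N3 → level 4.
N8 eats N4 (level 4); other prey at levels: N5 1, N10 2, N13 4 → level 5.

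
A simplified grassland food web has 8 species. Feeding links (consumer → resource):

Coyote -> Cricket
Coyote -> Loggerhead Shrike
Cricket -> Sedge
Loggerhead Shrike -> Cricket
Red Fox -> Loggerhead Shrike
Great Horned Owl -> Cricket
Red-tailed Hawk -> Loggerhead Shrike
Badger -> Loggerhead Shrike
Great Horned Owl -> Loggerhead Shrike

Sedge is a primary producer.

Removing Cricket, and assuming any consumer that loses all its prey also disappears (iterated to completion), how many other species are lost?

Remove Cricket.
Round 1: Loggerhead Shrike (all prey gone) → extinct.
Round 2: Great Horned Owl (all prey gone), Red-tailed Hawk (all prey gone), Badger (all prey gone), Coyote (all prey gone), Red Fox (all prey gone) → extinct.
No further losses. Total secondary extinctions: 6.

6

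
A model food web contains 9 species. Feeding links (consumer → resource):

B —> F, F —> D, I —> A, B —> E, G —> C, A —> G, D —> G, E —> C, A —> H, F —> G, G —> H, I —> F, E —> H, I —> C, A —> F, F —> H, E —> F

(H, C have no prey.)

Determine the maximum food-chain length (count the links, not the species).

5 links

One longest chain: H → G → D → F → E → B.
It has 6 species and 5 links.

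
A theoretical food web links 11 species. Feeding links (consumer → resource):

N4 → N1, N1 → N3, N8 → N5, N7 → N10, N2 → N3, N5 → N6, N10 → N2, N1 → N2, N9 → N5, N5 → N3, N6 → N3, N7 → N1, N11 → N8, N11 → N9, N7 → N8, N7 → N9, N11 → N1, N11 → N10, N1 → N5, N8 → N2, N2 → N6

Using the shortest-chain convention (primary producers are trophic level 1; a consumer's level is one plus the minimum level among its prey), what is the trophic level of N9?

Trophic level 3

N3 is a producer → level 1.
N5 eats N3 → level 2.
N9 eats N5 → level 3.
No prey of N9 is below level 2, so 3 is the minimum.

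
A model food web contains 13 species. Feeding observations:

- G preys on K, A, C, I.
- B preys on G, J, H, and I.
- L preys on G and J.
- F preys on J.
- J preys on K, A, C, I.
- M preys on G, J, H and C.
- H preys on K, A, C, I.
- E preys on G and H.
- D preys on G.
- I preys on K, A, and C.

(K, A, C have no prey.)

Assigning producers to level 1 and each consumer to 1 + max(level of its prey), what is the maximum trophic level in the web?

4

Producers (level 1): K, A, C.
K → I → G → D gives D level 4.
No species has a prey at level 4, so no species reaches level 5.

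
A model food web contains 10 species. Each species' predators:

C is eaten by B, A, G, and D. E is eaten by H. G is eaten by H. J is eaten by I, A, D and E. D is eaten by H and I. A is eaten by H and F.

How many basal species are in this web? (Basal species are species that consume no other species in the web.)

2

Basal species (no prey listed): J, C.
Count: 2.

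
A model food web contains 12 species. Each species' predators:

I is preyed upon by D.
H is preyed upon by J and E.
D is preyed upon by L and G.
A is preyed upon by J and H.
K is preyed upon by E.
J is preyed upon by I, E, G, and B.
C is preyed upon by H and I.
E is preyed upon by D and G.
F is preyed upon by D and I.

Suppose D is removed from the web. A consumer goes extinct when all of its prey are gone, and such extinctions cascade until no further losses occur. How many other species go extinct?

Remove D.
Round 1: L (all prey gone) → extinct.
No further losses. Total secondary extinctions: 1.

1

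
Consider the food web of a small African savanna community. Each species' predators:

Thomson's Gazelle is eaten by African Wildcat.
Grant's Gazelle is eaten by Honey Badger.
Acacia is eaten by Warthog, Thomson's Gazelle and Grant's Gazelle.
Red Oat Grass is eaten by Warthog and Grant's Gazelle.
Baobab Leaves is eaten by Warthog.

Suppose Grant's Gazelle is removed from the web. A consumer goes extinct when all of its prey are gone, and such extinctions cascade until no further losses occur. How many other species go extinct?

1

Remove Grant's Gazelle.
Round 1: Honey Badger (all prey gone) → extinct.
No further losses. Total secondary extinctions: 1.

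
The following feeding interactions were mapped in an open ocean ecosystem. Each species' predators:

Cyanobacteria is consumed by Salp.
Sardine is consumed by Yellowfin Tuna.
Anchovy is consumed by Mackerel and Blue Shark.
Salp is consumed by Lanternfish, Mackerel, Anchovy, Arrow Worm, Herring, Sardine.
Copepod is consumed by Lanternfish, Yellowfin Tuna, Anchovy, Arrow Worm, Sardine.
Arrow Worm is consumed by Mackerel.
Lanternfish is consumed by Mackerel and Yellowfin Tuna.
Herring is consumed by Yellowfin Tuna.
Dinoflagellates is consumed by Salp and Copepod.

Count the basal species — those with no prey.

Basal species (no prey listed): Dinoflagellates, Cyanobacteria.
Count: 2.

2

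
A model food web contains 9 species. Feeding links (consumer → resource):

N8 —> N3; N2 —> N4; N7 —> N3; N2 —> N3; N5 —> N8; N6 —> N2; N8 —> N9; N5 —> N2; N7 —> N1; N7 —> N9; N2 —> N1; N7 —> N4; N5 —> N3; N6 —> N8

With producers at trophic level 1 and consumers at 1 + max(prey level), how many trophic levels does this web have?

3

Producers (level 1): N1, N9, N4, N3.
N9 → N8 → N5 gives N5 level 3.
No species has a prey at level 3, so no species reaches level 4.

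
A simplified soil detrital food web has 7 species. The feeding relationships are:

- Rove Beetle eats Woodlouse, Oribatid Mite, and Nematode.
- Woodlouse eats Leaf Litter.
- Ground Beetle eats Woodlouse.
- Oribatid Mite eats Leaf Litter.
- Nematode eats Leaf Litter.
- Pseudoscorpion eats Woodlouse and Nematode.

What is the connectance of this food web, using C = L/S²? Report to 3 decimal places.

The web has S = 7 species and L = 9 feeding links.
C = L / S² = 9 / 49 = 0.1837 ≈ 0.184.

C = 0.184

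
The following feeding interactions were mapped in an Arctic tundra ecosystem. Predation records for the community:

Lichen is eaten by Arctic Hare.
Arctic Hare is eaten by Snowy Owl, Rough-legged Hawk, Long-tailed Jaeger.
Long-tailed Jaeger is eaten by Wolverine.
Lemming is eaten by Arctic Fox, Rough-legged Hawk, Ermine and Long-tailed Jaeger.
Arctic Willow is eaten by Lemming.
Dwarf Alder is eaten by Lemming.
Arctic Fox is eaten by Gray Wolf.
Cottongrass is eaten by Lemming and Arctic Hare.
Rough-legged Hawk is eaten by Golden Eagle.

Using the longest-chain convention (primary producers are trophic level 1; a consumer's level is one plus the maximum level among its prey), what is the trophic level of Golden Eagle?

Trophic level 4

Arctic Willow is a producer → level 1.
Lemming eats Arctic Willow (level 1); other prey at levels: Cottongrass 1, Dwarf Alder 1 → level 2.
Rough-legged Hawk eats Lemming (level 2); other prey at levels: Arctic Hare 2 → level 3.
Golden Eagle eats Rough-legged Hawk → level 4.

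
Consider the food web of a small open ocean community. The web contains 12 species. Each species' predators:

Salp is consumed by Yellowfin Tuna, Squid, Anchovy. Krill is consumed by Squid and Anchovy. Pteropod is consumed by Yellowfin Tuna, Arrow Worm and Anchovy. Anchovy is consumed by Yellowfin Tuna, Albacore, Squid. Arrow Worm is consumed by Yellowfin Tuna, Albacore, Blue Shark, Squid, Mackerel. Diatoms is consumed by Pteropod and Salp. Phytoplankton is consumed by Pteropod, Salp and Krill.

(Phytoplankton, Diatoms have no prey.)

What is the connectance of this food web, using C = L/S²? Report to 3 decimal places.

The web has S = 12 species and L = 21 feeding links.
C = L / S² = 21 / 144 = 0.1458 ≈ 0.146.

C = 0.146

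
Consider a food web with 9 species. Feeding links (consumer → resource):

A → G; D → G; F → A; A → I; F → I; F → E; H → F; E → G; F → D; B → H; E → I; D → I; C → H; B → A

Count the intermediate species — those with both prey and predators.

Intermediate species (has both prey and predators): D, E, A, F, H.
Count: 5.

5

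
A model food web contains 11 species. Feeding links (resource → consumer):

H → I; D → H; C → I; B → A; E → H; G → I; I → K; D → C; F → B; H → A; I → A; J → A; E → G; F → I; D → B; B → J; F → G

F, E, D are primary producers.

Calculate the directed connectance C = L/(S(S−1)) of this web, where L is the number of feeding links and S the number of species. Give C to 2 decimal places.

The web has S = 11 species and L = 17 feeding links.
C = L / (S(S−1)) = 17 / 110 = 0.1545 ≈ 0.15.

C = 0.15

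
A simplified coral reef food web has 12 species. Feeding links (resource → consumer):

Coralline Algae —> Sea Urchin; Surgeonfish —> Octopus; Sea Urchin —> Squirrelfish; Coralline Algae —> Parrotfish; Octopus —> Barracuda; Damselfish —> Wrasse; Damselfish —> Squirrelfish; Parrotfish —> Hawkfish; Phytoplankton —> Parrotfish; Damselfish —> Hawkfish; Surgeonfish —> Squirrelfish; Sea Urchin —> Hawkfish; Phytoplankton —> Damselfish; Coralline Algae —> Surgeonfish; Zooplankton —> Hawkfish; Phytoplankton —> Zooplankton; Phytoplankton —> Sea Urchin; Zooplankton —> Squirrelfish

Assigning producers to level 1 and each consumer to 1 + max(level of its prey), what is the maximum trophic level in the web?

Producers (level 1): Coralline Algae, Phytoplankton.
Coralline Algae → Surgeonfish → Octopus → Barracuda gives Barracuda level 4.
No species has a prey at level 4, so no species reaches level 5.

4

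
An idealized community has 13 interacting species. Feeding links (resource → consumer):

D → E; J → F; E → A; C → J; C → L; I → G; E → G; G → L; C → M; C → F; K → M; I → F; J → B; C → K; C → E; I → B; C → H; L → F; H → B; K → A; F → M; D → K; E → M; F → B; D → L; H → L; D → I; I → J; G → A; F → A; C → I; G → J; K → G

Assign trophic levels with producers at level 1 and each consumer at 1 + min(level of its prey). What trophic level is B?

C is a producer → level 1.
J eats C → level 2.
B eats J → level 3.
No prey of B is below level 2, so 3 is the minimum.

Trophic level 3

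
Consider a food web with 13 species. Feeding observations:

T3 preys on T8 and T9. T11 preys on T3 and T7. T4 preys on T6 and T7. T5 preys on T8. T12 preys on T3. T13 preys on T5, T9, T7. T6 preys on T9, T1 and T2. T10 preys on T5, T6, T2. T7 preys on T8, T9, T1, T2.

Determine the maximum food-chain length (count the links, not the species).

One longest chain: T8 → T5 → T10.
It has 3 species and 2 links.

2 links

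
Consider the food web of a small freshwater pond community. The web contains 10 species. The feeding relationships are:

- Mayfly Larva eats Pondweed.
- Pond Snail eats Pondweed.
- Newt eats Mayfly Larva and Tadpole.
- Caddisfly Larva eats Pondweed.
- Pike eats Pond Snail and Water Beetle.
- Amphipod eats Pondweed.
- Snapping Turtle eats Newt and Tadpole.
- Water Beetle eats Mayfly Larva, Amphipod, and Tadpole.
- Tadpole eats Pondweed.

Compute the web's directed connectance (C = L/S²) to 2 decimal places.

C = 0.14

The web has S = 10 species and L = 14 feeding links.
C = L / S² = 14 / 100 = 0.1400 ≈ 0.14.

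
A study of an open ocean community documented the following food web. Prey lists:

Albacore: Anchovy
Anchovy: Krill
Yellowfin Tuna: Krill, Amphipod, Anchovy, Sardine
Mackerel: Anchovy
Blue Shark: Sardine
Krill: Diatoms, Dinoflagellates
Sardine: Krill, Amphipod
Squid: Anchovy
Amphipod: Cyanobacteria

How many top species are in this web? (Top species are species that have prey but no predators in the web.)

5

Top species (has prey, but nothing eats it): Mackerel, Squid, Blue Shark, Yellowfin Tuna, Albacore.
Count: 5.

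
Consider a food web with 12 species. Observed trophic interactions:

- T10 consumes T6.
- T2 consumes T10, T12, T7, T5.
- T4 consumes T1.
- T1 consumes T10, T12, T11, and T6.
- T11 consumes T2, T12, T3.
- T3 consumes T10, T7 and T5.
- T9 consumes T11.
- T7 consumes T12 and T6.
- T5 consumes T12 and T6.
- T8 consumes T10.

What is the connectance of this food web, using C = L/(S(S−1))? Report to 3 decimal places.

The web has S = 12 species and L = 22 feeding links.
C = L / (S(S−1)) = 22 / 132 = 0.1667 ≈ 0.167.

C = 0.167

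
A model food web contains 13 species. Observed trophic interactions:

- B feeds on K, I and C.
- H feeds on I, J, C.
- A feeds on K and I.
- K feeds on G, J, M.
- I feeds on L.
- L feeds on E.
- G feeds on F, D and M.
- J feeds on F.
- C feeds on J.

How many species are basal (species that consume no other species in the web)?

4

Basal species (no prey listed): E, F, D, M.
Count: 4.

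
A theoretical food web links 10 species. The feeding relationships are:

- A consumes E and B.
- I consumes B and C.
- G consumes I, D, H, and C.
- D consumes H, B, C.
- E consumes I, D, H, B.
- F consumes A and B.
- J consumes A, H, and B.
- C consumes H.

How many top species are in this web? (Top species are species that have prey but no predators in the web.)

Top species (has prey, but nothing eats it): G, F, J.
Count: 3.

3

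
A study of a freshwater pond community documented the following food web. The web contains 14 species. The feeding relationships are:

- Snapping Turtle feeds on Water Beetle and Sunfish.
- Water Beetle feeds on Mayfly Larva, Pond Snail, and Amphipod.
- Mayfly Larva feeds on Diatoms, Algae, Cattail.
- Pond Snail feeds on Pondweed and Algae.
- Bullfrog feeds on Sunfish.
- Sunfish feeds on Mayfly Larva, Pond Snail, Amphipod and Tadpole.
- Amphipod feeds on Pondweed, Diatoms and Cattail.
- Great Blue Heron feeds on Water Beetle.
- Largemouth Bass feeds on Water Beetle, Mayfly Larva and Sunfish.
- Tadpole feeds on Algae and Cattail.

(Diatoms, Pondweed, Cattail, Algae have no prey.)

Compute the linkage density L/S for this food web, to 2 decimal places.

There are L = 24 links among S = 14 species.
L/S = 24/14 = 1.7143 ≈ 1.71.

L/S = 1.71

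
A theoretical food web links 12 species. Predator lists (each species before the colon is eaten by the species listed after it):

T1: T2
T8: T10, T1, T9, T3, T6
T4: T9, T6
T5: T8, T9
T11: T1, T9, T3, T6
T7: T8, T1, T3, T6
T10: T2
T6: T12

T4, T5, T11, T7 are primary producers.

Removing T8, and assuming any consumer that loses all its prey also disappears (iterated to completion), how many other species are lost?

1

Remove T8.
Round 1: T10 (all prey gone) → extinct.
No further losses. Total secondary extinctions: 1.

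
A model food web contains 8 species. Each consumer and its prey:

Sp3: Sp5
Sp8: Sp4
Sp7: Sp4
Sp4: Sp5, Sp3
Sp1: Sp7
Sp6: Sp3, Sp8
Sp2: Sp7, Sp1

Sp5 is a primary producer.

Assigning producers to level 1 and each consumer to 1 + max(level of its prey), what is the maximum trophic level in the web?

6

Producers (level 1): Sp5.
Sp5 → Sp3 → Sp4 → Sp7 → Sp1 → Sp2 gives Sp2 level 6.
No species has a prey at level 6, so no species reaches level 7.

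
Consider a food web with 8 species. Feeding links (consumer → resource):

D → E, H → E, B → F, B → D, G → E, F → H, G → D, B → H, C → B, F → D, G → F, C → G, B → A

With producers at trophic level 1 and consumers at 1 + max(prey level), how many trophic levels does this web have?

Producers (level 1): A, E.
E → D → F → B → C gives C level 5.
No species has a prey at level 5, so no species reaches level 6.

5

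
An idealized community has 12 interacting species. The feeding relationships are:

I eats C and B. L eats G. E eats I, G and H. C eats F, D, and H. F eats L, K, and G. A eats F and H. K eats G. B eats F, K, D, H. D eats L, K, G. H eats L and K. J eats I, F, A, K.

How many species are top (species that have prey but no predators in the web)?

Top species (has prey, but nothing eats it): J, E.
Count: 2.

2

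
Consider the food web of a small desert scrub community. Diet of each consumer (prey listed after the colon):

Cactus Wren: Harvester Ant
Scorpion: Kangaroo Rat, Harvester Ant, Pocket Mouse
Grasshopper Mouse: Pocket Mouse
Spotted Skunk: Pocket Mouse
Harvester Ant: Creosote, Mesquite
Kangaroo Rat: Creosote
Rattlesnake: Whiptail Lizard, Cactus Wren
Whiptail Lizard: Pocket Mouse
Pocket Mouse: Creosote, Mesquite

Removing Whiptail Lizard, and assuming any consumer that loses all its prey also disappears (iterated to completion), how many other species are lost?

0

Remove Whiptail Lizard.
Every predator of it retains at least one other prey: Rattlesnake still has Cactus Wren.
No consumer loses all prey, so no secondary extinctions occur.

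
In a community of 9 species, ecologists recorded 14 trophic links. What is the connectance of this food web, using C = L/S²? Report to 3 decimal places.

C = 0.173

The web has S = 9 species and L = 14 feeding links.
C = L / S² = 14 / 81 = 0.1728 ≈ 0.173.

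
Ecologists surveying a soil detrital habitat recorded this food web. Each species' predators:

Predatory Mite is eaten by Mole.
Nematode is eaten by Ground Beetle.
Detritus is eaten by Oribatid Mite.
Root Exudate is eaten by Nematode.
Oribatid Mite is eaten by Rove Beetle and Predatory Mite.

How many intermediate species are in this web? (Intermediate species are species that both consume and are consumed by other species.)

3

Intermediate species (has both prey and predators): Oribatid Mite, Nematode, Predatory Mite.
Count: 3.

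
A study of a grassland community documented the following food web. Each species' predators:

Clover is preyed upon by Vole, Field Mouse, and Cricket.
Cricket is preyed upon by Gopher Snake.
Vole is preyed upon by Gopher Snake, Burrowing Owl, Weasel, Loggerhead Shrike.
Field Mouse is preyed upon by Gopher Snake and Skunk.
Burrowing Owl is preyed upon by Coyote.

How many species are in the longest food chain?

One longest chain: Clover → Vole → Burrowing Owl → Coyote.
It has 4 species and 3 links.

4 species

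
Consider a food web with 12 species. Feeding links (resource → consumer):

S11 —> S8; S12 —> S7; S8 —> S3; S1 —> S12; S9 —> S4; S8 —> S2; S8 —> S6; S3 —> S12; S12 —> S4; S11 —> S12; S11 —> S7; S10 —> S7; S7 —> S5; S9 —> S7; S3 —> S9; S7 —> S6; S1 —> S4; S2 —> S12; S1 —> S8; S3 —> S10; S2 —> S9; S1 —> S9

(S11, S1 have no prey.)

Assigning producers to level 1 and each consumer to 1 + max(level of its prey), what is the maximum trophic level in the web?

6

Producers (level 1): S11, S1.
S11 → S8 → S2 → S12 → S7 → S5 gives S5 level 6.
No species has a prey at level 6, so no species reaches level 7.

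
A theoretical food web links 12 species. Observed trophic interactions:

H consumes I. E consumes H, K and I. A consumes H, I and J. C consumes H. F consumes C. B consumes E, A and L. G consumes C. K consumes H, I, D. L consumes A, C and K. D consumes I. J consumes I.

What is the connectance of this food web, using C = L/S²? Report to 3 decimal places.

The web has S = 12 species and L = 21 feeding links.
C = L / S² = 21 / 144 = 0.1458 ≈ 0.146.

C = 0.146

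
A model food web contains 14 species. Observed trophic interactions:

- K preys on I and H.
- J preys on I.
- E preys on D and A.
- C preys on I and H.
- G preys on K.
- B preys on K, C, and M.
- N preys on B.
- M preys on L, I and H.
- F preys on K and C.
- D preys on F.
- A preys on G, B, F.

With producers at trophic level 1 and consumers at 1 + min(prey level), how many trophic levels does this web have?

5

Producers (level 1): H, L, I.
Following each consumer down to its lowest-level prey: H → K → F → A → E (levels 1 through 5).
All prey of E (A 4, D 4) are at level 4 or above, so E is at level 1 + 4 = 5.
Every consumer has at least one prey at level 4 or below, so none exceeds level 5.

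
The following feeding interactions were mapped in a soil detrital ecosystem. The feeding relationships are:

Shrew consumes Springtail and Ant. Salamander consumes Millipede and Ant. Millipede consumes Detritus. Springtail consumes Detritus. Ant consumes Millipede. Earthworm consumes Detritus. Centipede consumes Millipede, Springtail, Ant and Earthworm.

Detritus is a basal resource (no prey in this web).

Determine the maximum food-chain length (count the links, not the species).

One longest chain: Detritus → Millipede → Ant → Shrew.
It has 4 species and 3 links.

3 links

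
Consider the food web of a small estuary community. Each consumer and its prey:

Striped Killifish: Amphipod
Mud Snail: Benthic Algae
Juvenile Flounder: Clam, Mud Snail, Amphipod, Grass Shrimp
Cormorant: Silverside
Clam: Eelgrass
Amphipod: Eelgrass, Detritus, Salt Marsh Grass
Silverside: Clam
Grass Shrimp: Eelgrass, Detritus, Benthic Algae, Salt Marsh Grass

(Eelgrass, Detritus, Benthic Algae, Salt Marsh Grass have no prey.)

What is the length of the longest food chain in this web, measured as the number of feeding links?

3 links

One longest chain: Eelgrass → Clam → Silverside → Cormorant.
It has 4 species and 3 links.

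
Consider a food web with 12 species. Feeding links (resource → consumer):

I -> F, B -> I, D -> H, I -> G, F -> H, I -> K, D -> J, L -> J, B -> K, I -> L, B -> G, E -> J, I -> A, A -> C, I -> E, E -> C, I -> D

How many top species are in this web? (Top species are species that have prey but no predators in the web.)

Top species (has prey, but nothing eats it): K, G, C, H, J.
Count: 5.

5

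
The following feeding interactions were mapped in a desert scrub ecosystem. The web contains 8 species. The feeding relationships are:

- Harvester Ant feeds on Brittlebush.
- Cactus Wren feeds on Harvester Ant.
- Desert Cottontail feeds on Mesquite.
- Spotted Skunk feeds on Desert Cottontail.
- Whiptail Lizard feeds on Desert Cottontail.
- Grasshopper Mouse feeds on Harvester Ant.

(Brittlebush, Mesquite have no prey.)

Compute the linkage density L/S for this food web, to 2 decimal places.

L/S = 0.75

There are L = 6 links among S = 8 species.
L/S = 6/8 = 0.7500 ≈ 0.75.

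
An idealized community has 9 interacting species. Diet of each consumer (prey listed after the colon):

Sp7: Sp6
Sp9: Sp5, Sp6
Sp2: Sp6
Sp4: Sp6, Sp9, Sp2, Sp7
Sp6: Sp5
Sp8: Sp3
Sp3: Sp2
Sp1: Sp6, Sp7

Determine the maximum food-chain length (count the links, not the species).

One longest chain: Sp5 → Sp6 → Sp2 → Sp3 → Sp8.
It has 5 species and 4 links.

4 links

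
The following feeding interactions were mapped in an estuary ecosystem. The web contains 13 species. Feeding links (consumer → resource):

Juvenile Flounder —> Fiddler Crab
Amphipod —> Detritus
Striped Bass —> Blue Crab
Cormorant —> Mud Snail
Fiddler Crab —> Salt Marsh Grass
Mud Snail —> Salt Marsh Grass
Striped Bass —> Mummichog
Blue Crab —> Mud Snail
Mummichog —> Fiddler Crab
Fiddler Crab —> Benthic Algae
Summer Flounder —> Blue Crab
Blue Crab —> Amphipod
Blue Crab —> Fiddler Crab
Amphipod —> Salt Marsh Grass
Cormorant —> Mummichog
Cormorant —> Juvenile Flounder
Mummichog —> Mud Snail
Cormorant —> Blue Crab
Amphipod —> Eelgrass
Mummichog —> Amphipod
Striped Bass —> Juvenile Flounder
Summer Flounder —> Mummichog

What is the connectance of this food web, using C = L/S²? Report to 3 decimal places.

C = 0.130

The web has S = 13 species and L = 22 feeding links.
C = L / S² = 22 / 169 = 0.1302 ≈ 0.130.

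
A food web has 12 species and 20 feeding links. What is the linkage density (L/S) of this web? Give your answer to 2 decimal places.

There are L = 20 links among S = 12 species.
L/S = 20/12 = 1.6667 ≈ 1.67.

L/S = 1.67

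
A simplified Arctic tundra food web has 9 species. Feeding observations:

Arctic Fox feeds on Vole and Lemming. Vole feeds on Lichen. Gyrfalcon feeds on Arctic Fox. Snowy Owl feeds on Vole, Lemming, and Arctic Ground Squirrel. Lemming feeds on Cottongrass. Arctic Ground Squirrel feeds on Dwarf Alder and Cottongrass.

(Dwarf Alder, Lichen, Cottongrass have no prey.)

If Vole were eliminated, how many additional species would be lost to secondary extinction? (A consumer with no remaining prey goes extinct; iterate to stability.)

Remove Vole.
Every predator of it retains at least one other prey: Arctic Fox still has Lemming; Snowy Owl still has Lemming, Arctic Ground Squirrel.
No consumer loses all prey, so no secondary extinctions occur.

0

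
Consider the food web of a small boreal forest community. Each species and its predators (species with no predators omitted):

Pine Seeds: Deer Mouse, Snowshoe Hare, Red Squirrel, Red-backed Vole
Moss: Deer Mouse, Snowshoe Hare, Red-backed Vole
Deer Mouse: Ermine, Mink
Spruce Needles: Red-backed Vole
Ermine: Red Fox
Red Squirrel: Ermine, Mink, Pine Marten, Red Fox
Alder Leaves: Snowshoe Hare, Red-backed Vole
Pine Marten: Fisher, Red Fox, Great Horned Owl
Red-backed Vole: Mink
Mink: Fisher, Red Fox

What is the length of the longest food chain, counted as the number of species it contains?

One longest chain: Pine Seeds → Deer Mouse → Mink → Fisher.
It has 4 species and 3 links.

4 species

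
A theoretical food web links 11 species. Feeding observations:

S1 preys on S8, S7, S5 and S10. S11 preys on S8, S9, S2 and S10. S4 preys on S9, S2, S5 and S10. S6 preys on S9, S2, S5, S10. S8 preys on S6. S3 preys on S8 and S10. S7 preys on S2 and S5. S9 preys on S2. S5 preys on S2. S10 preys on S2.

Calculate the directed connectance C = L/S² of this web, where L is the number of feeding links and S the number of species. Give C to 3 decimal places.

C = 0.198

The web has S = 11 species and L = 24 feeding links.
C = L / S² = 24 / 121 = 0.1983 ≈ 0.198.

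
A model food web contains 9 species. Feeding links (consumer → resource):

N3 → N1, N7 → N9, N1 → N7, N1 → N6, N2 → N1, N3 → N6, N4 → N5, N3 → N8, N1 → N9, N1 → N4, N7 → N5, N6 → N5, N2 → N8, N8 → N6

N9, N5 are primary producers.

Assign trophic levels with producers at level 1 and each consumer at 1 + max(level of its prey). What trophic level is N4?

N5 is a producer → level 1.
N4 eats N5 → level 2.

Trophic level 2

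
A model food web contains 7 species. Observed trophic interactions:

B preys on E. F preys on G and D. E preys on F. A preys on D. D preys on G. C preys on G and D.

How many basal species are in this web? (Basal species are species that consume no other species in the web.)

1

Basal species (no prey listed): G.
Count: 1.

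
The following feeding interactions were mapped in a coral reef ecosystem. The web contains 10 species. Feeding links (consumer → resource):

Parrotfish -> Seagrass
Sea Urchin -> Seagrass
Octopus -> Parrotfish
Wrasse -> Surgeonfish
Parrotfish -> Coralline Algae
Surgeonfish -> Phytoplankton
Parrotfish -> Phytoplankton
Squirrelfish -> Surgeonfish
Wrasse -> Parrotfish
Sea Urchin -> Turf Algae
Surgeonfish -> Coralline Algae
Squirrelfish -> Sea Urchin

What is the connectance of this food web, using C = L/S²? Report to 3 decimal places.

The web has S = 10 species and L = 12 feeding links.
C = L / S² = 12 / 100 = 0.1200 ≈ 0.120.

C = 0.120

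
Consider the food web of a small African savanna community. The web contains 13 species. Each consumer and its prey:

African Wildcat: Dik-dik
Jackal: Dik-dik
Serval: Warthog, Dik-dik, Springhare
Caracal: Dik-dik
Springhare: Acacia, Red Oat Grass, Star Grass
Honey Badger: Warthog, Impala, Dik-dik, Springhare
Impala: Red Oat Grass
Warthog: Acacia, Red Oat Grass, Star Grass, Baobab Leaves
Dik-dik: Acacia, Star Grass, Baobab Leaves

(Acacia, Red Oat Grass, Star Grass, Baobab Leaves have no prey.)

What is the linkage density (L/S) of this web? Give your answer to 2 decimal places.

There are L = 21 links among S = 13 species.
L/S = 21/13 = 1.6154 ≈ 1.62.

L/S = 1.62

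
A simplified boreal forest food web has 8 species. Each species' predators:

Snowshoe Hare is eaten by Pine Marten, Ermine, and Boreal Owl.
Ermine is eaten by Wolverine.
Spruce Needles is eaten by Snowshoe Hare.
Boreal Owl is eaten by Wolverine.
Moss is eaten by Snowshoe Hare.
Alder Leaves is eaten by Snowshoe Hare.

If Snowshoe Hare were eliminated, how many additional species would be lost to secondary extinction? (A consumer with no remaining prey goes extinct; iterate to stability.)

4

Remove Snowshoe Hare.
Round 1: Ermine (all prey gone), Pine Marten (all prey gone), Boreal Owl (all prey gone) → extinct.
Round 2: Wolverine (all prey gone) → extinct.
No further losses. Total secondary extinctions: 4.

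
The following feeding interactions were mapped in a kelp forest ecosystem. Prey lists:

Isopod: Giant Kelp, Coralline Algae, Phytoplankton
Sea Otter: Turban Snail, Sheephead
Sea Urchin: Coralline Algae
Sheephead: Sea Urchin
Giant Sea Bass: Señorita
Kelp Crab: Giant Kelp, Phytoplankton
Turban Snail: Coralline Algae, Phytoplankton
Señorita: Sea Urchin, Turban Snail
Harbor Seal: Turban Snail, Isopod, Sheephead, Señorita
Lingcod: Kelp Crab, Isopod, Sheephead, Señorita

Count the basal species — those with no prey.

Basal species (no prey listed): Giant Kelp, Coralline Algae, Phytoplankton.
Count: 3.

3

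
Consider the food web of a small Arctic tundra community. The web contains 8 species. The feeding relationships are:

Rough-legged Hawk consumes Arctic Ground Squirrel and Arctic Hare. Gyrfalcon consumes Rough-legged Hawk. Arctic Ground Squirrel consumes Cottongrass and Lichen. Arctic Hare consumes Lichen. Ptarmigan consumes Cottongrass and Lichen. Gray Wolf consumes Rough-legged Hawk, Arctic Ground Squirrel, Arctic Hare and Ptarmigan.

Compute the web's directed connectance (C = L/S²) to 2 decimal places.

C = 0.19

The web has S = 8 species and L = 12 feeding links.
C = L / S² = 12 / 64 = 0.1875 ≈ 0.19.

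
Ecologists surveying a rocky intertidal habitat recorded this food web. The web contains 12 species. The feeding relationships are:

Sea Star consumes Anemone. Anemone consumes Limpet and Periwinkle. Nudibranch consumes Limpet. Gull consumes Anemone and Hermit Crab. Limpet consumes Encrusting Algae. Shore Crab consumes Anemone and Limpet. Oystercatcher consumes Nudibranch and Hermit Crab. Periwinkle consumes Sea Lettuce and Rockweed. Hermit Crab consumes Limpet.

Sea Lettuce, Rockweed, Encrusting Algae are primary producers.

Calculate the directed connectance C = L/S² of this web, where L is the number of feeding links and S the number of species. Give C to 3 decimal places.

The web has S = 12 species and L = 14 feeding links.
C = L / S² = 14 / 144 = 0.0972 ≈ 0.097.

C = 0.097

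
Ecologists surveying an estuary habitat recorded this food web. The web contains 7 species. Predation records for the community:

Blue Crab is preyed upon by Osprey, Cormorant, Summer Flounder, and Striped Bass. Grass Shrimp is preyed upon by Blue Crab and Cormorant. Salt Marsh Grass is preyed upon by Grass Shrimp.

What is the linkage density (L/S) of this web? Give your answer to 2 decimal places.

L/S = 1.00

There are L = 7 links among S = 7 species.
L/S = 7/7 = 1.0000 ≈ 1.00.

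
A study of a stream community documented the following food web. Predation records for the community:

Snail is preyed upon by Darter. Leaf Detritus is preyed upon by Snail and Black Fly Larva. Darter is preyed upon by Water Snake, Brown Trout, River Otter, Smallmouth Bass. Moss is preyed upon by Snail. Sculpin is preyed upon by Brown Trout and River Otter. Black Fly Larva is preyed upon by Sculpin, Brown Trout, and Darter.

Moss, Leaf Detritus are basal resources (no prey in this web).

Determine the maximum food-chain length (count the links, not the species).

3 links

One longest chain: Moss → Snail → Darter → River Otter.
It has 4 species and 3 links.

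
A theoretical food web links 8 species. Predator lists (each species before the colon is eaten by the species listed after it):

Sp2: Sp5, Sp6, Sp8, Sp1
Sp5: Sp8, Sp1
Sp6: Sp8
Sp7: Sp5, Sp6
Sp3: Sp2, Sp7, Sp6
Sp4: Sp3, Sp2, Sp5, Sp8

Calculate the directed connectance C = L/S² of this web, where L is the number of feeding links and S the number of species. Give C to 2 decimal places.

C = 0.25

The web has S = 8 species and L = 16 feeding links.
C = L / S² = 16 / 64 = 0.2500 ≈ 0.25.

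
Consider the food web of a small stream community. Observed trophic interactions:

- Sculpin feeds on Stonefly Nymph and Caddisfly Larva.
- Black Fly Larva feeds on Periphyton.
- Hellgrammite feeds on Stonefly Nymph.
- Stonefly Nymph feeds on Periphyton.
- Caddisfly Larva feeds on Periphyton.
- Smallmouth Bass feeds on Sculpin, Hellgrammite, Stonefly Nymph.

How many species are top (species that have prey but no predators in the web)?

2

Top species (has prey, but nothing eats it): Black Fly Larva, Smallmouth Bass.
Count: 2.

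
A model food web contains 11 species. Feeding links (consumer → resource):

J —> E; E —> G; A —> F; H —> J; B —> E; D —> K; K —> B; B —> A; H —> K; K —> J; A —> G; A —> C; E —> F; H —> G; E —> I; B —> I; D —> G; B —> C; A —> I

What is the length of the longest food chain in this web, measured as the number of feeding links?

One longest chain: I → E → B → K → H.
It has 5 species and 4 links.

4 links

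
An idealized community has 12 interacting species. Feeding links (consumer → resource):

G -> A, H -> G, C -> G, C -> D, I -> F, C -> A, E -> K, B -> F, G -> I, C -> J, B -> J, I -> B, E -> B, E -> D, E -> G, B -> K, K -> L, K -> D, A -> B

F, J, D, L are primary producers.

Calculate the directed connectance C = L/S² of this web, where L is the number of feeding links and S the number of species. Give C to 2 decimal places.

The web has S = 12 species and L = 19 feeding links.
C = L / S² = 19 / 144 = 0.1319 ≈ 0.13.

C = 0.13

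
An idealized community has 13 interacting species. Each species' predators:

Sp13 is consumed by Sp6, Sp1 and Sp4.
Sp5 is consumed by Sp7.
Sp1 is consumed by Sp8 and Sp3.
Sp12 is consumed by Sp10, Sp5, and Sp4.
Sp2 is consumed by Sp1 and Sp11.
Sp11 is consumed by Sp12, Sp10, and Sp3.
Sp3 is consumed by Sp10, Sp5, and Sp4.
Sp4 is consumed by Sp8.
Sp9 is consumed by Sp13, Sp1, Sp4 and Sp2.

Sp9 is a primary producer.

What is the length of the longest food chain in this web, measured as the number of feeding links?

One longest chain: Sp9 → Sp13 → Sp1 → Sp3 → Sp5 → Sp7.
It has 6 species and 5 links.

5 links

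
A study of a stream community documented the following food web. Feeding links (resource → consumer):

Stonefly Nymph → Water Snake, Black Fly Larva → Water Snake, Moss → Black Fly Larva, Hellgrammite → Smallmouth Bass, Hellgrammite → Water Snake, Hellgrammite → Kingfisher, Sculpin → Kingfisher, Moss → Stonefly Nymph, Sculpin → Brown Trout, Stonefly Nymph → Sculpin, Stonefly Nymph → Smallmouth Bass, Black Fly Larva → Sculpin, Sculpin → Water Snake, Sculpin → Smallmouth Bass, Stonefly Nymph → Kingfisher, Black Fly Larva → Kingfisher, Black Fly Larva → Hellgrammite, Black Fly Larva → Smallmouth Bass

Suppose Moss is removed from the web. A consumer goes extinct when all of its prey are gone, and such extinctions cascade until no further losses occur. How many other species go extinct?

Remove Moss.
Round 1: Stonefly Nymph (all prey gone), Black Fly Larva (all prey gone) → extinct.
Round 2: Sculpin (all prey gone), Hellgrammite (all prey gone) → extinct.
Round 3: Kingfisher (all prey gone), Smallmouth Bass (all prey gone), Water Snake (all prey gone), Brown Trout (all prey gone) → extinct.
No further losses. Total secondary extinctions: 8.

8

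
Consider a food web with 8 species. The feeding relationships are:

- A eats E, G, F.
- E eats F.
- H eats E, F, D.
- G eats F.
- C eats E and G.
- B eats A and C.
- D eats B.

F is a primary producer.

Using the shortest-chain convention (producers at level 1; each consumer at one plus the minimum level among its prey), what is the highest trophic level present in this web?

Producers (level 1): F.
Following each consumer down to its lowest-level prey: F → A → B → D (levels 1 through 4).
All prey of D (B 3) are at level 3 or above, so D is at level 1 + 3 = 4.
Every consumer has at least one prey at level 3 or below, so none exceeds level 4.

4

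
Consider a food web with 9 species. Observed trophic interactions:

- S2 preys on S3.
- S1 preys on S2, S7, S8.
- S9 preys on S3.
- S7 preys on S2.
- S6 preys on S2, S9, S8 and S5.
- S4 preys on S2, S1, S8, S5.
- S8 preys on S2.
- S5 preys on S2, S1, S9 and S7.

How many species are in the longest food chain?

6 species

One longest chain: S3 → S2 → S8 → S1 → S5 → S6.
It has 6 species and 5 links.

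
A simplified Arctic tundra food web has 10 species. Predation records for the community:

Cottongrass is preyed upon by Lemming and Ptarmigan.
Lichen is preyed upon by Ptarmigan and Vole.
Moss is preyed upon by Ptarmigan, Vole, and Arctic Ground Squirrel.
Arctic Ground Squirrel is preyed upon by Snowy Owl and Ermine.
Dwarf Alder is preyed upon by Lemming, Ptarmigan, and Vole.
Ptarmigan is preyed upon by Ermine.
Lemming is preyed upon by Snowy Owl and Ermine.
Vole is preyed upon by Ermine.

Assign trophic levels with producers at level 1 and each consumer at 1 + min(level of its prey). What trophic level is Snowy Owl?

Dwarf Alder is a producer → level 1.
Lemming eats Dwarf Alder → level 2.
Snowy Owl eats Lemming → level 3.
No prey of Snowy Owl is below level 2, so 3 is the minimum.

Trophic level 3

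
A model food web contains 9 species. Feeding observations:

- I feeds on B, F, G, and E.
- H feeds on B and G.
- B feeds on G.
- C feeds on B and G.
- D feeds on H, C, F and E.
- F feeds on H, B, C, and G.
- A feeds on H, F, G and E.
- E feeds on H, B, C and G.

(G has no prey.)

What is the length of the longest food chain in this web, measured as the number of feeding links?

4 links

One longest chain: G → B → C → F → I.
It has 5 species and 4 links.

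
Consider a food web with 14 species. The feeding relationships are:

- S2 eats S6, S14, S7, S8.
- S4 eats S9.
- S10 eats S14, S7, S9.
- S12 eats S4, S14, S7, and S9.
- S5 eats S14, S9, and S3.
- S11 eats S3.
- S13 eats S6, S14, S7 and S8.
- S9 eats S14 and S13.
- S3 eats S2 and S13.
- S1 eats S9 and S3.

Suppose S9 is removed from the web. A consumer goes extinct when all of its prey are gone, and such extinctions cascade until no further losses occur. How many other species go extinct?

Remove S9.
Round 1: S4 (all prey gone) → extinct.
No further losses. Total secondary extinctions: 1.

1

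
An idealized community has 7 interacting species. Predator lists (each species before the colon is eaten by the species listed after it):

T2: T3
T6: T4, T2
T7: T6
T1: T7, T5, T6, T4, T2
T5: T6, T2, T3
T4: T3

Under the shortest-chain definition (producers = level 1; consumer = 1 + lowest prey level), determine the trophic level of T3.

T1 is a producer → level 1.
T5 eats T1 → level 2.
T3 eats T5 → level 3.
No prey of T3 is below level 2, so 3 is the minimum.

Trophic level 3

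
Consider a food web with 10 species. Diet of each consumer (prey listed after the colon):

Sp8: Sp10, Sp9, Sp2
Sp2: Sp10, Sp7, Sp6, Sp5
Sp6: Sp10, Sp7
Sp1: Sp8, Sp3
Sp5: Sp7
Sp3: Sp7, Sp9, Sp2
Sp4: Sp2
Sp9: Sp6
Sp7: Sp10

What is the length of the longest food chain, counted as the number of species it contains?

One longest chain: Sp10 → Sp7 → Sp6 → Sp9 → Sp3 → Sp1.
It has 6 species and 5 links.

6 species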